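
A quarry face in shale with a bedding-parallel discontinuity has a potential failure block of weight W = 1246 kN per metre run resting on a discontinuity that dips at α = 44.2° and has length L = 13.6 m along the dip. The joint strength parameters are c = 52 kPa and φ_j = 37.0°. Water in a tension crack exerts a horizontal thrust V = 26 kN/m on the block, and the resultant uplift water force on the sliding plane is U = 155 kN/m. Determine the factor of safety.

Resolving the block weight along and normal to the plane and applying the Mohr–Coulomb strength on the joint:
N' = W cosα − U − V sinα = 1246·cos44.2° − 155 − 26·sin44.2° = 720.1 kN/m
Driving force T = W sinα + V cosα = 1246·sin44.2° + 26·cos44.2° = 887.3 kN/m
Resisting force R = c·L + N'·tanφ_j = 52·13.6 + 720.1·tan37.0° = 707.2 + 542.7 = 1249.9 kN/m
FS = R / T = 1249.9 / 887.3 = 1.409

FS = 1.41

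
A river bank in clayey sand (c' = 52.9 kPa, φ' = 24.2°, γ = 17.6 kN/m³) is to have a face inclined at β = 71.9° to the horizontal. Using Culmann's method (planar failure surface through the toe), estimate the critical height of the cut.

H_c = 31.88 m

Culmann's analysis gives the critical failure plane at α_cr = (β + φ')/2 = (71.9 + 24.2)/2 = 48.1°, and the critical height
H_c = (4c'/γ) · sinβ cosφ' / [1 − cos(β − φ')]
    = (4·52.9/17.6) · sin71.9°·cos24.2° / [1 − cos(47.7°)]
    = 12.023 · 0.9505·0.9121 / [1 − 0.6730]
    = 12.023 · 0.8670 / 0.3270
    = 31.88 m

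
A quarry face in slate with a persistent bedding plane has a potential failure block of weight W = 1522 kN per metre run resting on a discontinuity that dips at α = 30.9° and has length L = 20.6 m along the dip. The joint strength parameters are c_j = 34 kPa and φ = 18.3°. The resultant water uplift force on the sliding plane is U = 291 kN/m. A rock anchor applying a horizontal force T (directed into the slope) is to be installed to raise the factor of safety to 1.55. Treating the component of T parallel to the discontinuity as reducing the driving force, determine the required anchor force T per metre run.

T = 117 kN/m

Resolving forces along and normal to the sliding plane, with the horizontal anchor force T adding T·sinα to the effective normal force and T·cosα acting up the plane against the driving force:
FS = [c_jL + (W cosα − U + T sinα) tanφ] / [W sinα − T cosα]
Without the anchor: N' = 1015.0 kN/m, driving T_d = 781.6 kN/m, resisting R = 34·20.6 + 1015.0·tan18.3° = 1036.1 kN/m, FS = 1.33.
Setting FS = 1.55 and solving for T:
1.55·(781.6 − T cos30.9°) = 1036.1 + T sin30.9°·tan18.3°
T·(sin30.9°·tan18.3° + 1.55·cos30.9°) = 1.55·781.6 − 1036.1
T·(0.5135·0.3307 + 1.55·0.8581) = 1211.5 − 1036.1 = 175.4
T·1.4998 = 175.4
T = 117.0 kN/m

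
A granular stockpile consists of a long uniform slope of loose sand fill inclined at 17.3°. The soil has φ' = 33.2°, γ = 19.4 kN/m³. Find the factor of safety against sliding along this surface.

FS = 2.10

For a dry cohesionless infinite slope the factor of safety is FS = tanφ' / tanβ.
FS = tan33.2° / tan17.3° = 0.6544 / 0.3115 = 2.101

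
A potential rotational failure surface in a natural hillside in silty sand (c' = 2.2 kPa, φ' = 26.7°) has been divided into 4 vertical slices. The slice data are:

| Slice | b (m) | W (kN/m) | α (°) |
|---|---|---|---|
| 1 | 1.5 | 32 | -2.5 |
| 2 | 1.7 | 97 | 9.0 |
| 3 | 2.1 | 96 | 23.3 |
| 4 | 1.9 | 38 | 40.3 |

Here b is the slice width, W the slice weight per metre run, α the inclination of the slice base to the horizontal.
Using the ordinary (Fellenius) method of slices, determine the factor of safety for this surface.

Ordinary method of slices: FS = Σ[c'·Δl_i + (W_i cosα_i)·tanφ'] / Σ W_i sinα_i, with Δl_i = b_i / cosα_i.
Slice 1: Δl = 1.5/cos(-2.5°) = 1.501 m; N'_1 = 32·cos(-2.5°) = 32.0; c'Δl = 3.30; W sinα = -1.4
Slice 2: Δl = 1.7/cos9.0° = 1.721 m; N'_2 = 97·cos9.0° = 95.8; c'Δl = 3.79; W sinα = 15.2
Slice 3: Δl = 2.1/cos23.3° = 2.286 m; N'_3 = 96·cos23.3° = 88.2; c'Δl = 5.03; W sinα = 38.0
Slice 4: Δl = 1.9/cos40.3° = 2.491 m; N'_4 = 38·cos40.3° = 29.0; c'Δl = 5.48; W sinα = 24.6
Σc'Δl = 17.6 kN/m; ΣN' = 244.9 kN/m; ΣW sinα = 76.3 kN/m
Resisting = 17.6 + 244.9·tan26.7° = 17.6 + 123.2 = 140.8 kN/m
FS = 140.8 / 76.3 = 1.844

FS = 1.84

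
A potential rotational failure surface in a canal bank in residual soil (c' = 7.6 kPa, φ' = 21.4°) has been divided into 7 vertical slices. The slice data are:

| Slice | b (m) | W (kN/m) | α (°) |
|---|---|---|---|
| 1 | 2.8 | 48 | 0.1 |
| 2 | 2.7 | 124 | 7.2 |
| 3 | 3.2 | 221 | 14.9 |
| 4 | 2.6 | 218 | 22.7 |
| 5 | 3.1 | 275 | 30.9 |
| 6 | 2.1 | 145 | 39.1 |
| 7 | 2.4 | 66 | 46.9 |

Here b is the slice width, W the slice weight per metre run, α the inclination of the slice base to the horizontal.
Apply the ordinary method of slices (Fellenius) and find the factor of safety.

Ordinary method of slices: FS = Σ[c'·Δl_i + (W_i cosα_i)·tanφ'] / Σ W_i sinα_i, with Δl_i = b_i / cosα_i.
Slice 1: Δl = 2.8/cos0.1° = 2.800 m; N'_1 = 48·cos0.1° = 48.0; c'Δl = 21.28; W sinα = 0.1
Slice 2: Δl = 2.7/cos7.2° = 2.721 m; N'_2 = 124·cos7.2° = 123.0; c'Δl = 20.68; W sinα = 15.5
Slice 3: Δl = 3.2/cos14.9° = 3.311 m; N'_3 = 221·cos14.9° = 213.6; c'Δl = 25.17; W sinα = 56.8
Slice 4: Δl = 2.6/cos22.7° = 2.818 m; N'_4 = 218·cos22.7° = 201.1; c'Δl = 21.42; W sinα = 84.1
Slice 5: Δl = 3.1/cos30.9° = 3.613 m; N'_5 = 275·cos30.9° = 236.0; c'Δl = 27.46; W sinα = 141.2
Slice 6: Δl = 2.1/cos39.1° = 2.706 m; N'_6 = 145·cos39.1° = 112.5; c'Δl = 20.57; W sinα = 91.4
Slice 7: Δl = 2.4/cos46.9° = 3.513 m; N'_7 = 66·cos46.9° = 45.1; c'Δl = 26.70; W sinα = 48.2
Σc'Δl = 163.3 kN/m; ΣN' = 979.3 kN/m; ΣW sinα = 437.4 kN/m
Resisting = 163.3 + 979.3·tan21.4° = 163.3 + 383.8 = 547.0 kN/m
FS = 547.0 / 437.4 = 1.251

FS = 1.25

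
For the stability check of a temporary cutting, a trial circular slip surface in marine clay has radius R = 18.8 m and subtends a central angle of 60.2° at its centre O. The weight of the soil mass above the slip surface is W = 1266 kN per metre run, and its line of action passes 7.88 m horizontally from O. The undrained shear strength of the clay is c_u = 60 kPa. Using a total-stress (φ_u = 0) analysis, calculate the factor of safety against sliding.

Taking moments about the centre O, the resisting moment is provided by the undrained shear strength acting along the arc:
Arc length L_a = R·θ = 18.8·(60.2°·π/180) = 18.8·1.0507 = 19.75 m
M_R = c_u·L_a·R = 60·19.75·18.8 = 22281.3 kN·m/m
M_D = W·d = 1266·7.88 = 9976.1 kN·m/m
FS = M_R / M_D = 22281.3 / 9976.1 = 2.233

FS = 2.23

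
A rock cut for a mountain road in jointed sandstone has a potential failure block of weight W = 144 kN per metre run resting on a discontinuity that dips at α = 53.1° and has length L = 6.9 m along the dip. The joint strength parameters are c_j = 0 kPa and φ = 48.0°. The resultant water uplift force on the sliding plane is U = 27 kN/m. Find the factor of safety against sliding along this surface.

FS = 0.57

Resolving the block weight along and normal to the plane and applying the Mohr–Coulomb strength on the joint:
N' = W cosα − U = 144·cos53.1° − 27 = 59.5 kN/m
Driving force T = W sinα = 144·sin53.1° = 115.2 kN/m
Resisting force R = c_j·L + N'·tanφ = 0·6.9 + 59.5·tan48.0° = 0.0 + 66.0 = 66.0 kN/m
FS = R / T = 66.0 / 115.2 = 0.573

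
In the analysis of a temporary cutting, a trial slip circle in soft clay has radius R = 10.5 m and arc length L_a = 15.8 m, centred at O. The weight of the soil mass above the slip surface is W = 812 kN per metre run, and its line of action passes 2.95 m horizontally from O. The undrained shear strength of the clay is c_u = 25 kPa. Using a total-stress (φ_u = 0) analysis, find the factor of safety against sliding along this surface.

FS = 1.73

Taking moments about the centre O, the resisting moment is provided by the undrained shear strength acting along the arc:
M_R = c_u·L_a·R = 25·15.80·10.5 = 4147.5 kN·m/m
M_D = W·d = 812·2.95 = 2395.4 kN·m/m
FS = M_R / M_D = 4147.5 / 2395.4 = 1.731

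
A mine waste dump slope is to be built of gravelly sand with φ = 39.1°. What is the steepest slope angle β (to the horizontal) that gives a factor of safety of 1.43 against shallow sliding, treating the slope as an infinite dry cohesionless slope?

β = 29.6°

For an infinite dry cohesionless slope FS = tanφ/tanβ, so tanβ = tanφ / FS.
tanβ = tan39.1° / 1.43 = 0.8127 / 1.43 = 0.5683
β = arctan(0.5683) = 29.61°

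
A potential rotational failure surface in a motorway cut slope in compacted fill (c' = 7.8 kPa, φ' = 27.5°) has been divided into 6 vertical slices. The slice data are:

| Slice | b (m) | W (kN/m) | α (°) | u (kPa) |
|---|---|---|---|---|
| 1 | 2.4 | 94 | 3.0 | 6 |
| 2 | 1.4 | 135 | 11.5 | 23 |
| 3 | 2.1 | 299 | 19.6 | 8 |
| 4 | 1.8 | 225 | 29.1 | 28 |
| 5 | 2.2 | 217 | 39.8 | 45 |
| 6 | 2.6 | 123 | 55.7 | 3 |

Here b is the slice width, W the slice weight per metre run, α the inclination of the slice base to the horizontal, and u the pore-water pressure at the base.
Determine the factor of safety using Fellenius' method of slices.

Ordinary method of slices: FS = Σ[c'·Δl_i + (W_i cosα_i − u_i·Δl_i)·tanφ'] / Σ W_i sinα_i, with Δl_i = b_i / cosα_i.
Slice 1: Δl = 2.4/cos3.0° = 2.403 m; N'_1 = 94·cos3.0° − 6·2.403 = 79.5; c'Δl = 18.75; W sinα = 4.9
Slice 2: Δl = 1.4/cos11.5° = 1.429 m; N'_2 = 135·cos11.5° − 23·1.429 = 99.4; c'Δl = 11.14; W sinα = 26.9
Slice 3: Δl = 2.1/cos19.6° = 2.229 m; N'_3 = 299·cos19.6° − 8·2.229 = 263.8; c'Δl = 17.39; W sinα = 100.3
Slice 4: Δl = 1.8/cos29.1° = 2.060 m; N'_4 = 225·cos29.1° − 28·2.060 = 138.9; c'Δl = 16.07; W sinα = 109.4
Slice 5: Δl = 2.2/cos39.8° = 2.864 m; N'_5 = 217·cos39.8° − 45·2.864 = 37.9; c'Δl = 22.34; W sinα = 138.9
Slice 6: Δl = 2.6/cos55.7° = 4.614 m; N'_6 = 123·cos55.7° − 3·4.614 = 55.5; c'Δl = 35.99; W sinα = 101.6
Σc'Δl = 121.7 kN/m; ΣN' = 675.0 kN/m; ΣW sinα = 482.1 kN/m
Resisting = 121.7 + 675.0·tan27.5° = 121.7 + 351.4 = 473.0 kN/m
FS = 473.0 / 482.1 = 0.981

FS = 0.98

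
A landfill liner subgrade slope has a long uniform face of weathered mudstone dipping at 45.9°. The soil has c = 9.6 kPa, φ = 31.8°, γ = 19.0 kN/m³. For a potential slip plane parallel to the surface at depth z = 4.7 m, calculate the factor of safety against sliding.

For an infinite slope with a slip plane parallel to the surface (no pore pressure): FS = [c + γz cos²β tanφ] / [γz sinβ cosβ].
γz = 19.0·4.7 = 89.30 kN/m²
Numerator = 9.6 + 89.30·cos²45.9°·tan31.8° = 9.6 + 89.30·0.4843·0.6200 = 36.415 kPa
Denominator = 89.30·sin45.9°·cos45.9° = 89.30·0.7181·0.6959 = 44.628 kPa
FS = 36.415 / 44.628 = 0.816

FS = 0.82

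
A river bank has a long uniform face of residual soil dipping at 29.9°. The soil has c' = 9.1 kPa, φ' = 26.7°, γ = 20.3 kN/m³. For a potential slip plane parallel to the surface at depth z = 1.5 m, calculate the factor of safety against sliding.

FS = 1.57

For an infinite slope with a slip plane parallel to the surface (no pore pressure): FS = [c' + γz cos²β tanφ'] / [γz sinβ cosβ].
γz = 20.3·1.5 = 30.45 kN/m²
Numerator = 9.1 + 30.45·cos²29.9°·tan26.7° = 9.1 + 30.45·0.7515·0.5029 = 20.609 kPa
Denominator = 30.45·sin29.9°·cos29.9° = 30.45·0.4985·0.8669 = 13.159 kPa
FS = 20.609 / 13.159 = 1.566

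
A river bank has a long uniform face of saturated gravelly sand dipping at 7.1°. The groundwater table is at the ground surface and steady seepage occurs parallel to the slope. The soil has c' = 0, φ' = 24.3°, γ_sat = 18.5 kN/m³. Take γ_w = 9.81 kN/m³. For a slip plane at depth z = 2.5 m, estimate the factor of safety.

With seepage parallel to the slope and the water table at the surface, the effective normal stress on the slip plane uses the buoyant unit weight γ' = γ_sat − γ_w while the driving shear stress uses γ_sat:
FS = [c' + γ' z cos²β tanφ'] / [γ_sat z sinβ cosβ]
(For c' = 0 this reduces to FS = (γ'/γ_sat)·tanφ'/tanβ.)
γ' = 18.5 − 9.81 = 8.69 kN/m³
Numerator = 0.0 + 8.69·2.5·cos²7.1°·tan24.3° = 0.0 + 8.69·2.5·0.9847·0.4515 = 9.659 kPa
Denominator = 18.5·2.5·sin7.1°·cos7.1° = 18.5·2.5·0.1236·0.9923 = 5.673 kPa
FS = 9.659 / 5.673 = 1.703

FS = 1.70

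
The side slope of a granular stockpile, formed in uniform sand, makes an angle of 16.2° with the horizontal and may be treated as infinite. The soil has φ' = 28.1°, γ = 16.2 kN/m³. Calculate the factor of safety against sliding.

For a dry cohesionless infinite slope the factor of safety is FS = tanφ' / tanβ.
FS = tan28.1° / tan16.2° = 0.5340 / 0.2905 = 1.838

FS = 1.84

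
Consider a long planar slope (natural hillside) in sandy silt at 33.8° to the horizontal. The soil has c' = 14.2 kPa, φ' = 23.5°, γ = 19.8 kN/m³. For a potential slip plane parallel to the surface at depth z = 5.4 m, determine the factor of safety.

FS = 0.94

For an infinite slope with a slip plane parallel to the surface (no pore pressure): FS = [c' + γz cos²β tanφ'] / [γz sinβ cosβ].
γz = 19.8·5.4 = 106.92 kN/m²
Numerator = 14.2 + 106.92·cos²33.8°·tan23.5° = 14.2 + 106.92·0.6905·0.4348 = 46.303 kPa
Denominator = 106.92·sin33.8°·cos33.8° = 106.92·0.5563·0.8310 = 49.426 kPa
FS = 46.303 / 49.426 = 0.937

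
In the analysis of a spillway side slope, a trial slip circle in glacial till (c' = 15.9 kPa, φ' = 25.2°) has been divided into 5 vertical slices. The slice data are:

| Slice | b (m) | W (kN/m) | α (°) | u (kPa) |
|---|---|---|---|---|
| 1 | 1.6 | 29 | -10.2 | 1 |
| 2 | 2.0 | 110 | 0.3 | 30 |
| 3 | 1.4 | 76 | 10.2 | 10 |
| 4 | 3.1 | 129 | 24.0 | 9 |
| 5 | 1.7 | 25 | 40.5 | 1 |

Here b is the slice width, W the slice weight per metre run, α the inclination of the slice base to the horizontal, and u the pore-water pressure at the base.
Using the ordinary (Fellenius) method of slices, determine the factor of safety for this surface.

Ordinary method of slices: FS = Σ[c'·Δl_i + (W_i cosα_i − u_i·Δl_i)·tanφ'] / Σ W_i sinα_i, with Δl_i = b_i / cosα_i.
Slice 1: Δl = 1.6/cos(-10.2°) = 1.626 m; N'_1 = 29·cos(-10.2°) − 1·1.626 = 26.9; c'Δl = 25.85; W sinα = -5.1
Slice 2: Δl = 2.0/cos0.3° = 2.000 m; N'_2 = 110·cos0.3° − 30·2.000 = 50.0; c'Δl = 31.80; W sinα = 0.6
Slice 3: Δl = 1.4/cos10.2° = 1.422 m; N'_3 = 76·cos10.2° − 10·1.422 = 60.6; c'Δl = 22.62; W sinα = 13.5
Slice 4: Δl = 3.1/cos24.0° = 3.393 m; N'_4 = 129·cos24.0° − 9·3.393 = 87.3; c'Δl = 53.95; W sinα = 52.5
Slice 5: Δl = 1.7/cos40.5° = 2.236 m; N'_5 = 25·cos40.5° − 1·2.236 = 16.8; c'Δl = 35.55; W sinα = 16.2
Σc'Δl = 169.8 kN/m; ΣN' = 241.6 kN/m; ΣW sinα = 77.6 kN/m
Resisting = 169.8 + 241.6·tan25.2° = 169.8 + 113.7 = 283.4 kN/m
FS = 283.4 / 77.6 = 3.652

FS = 3.65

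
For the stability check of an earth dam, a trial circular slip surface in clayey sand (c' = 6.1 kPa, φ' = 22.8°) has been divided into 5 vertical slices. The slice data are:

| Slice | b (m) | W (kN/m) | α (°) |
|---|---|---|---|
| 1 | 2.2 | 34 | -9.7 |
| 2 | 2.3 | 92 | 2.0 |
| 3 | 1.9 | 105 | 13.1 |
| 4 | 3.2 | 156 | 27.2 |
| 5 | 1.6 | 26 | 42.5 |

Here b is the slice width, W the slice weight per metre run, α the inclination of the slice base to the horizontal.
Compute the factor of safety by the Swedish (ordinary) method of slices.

Ordinary method of slices: FS = Σ[c'·Δl_i + (W_i cosα_i)·tanφ'] / Σ W_i sinα_i, with Δl_i = b_i / cosα_i.
Slice 1: Δl = 2.2/cos(-9.7°) = 2.232 m; N'_1 = 34·cos(-9.7°) = 33.5; c'Δl = 13.61; W sinα = -5.7
Slice 2: Δl = 2.3/cos2.0° = 2.301 m; N'_2 = 92·cos2.0° = 91.9; c'Δl = 14.04; W sinα = 3.2
Slice 3: Δl = 1.9/cos13.1° = 1.951 m; N'_3 = 105·cos13.1° = 102.3; c'Δl = 11.90; W sinα = 23.8
Slice 4: Δl = 3.2/cos27.2° = 3.598 m; N'_4 = 156·cos27.2° = 138.7; c'Δl = 21.95; W sinα = 71.3
Slice 5: Δl = 1.6/cos42.5° = 2.170 m; N'_5 = 26·cos42.5° = 19.2; c'Δl = 13.24; W sinα = 17.6
Σc'Δl = 74.7 kN/m; ΣN' = 385.6 kN/m; ΣW sinα = 110.2 kN/m
Resisting = 74.7 + 385.6·tan22.8° = 74.7 + 162.1 = 236.8 kN/m
FS = 236.8 / 110.2 = 2.150

FS = 2.15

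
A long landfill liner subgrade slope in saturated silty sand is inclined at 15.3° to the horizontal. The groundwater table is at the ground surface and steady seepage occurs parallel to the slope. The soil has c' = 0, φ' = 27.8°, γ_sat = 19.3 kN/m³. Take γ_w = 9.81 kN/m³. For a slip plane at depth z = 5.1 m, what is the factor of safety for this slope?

FS = 0.95

With seepage parallel to the slope and the water table at the surface, the effective normal stress on the slip plane uses the buoyant unit weight γ' = γ_sat − γ_w while the driving shear stress uses γ_sat:
FS = [c' + γ' z cos²β tanφ'] / [γ_sat z sinβ cosβ]
(For c' = 0 this reduces to FS = (γ'/γ_sat)·tanφ'/tanβ.)
γ' = 19.3 − 9.81 = 9.49 kN/m³
Numerator = 0.0 + 9.49·5.1·cos²15.3°·tan27.8° = 0.0 + 9.49·5.1·0.9304·0.5272 = 23.741 kPa
Denominator = 19.3·5.1·sin15.3°·cos15.3° = 19.3·5.1·0.2639·0.9646 = 25.052 kPa
FS = 23.741 / 25.052 = 0.948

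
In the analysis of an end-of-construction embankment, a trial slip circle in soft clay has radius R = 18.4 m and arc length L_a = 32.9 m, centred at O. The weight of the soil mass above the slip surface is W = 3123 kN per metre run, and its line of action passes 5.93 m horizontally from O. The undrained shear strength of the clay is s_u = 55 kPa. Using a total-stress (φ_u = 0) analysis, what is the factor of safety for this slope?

FS = 1.80

Taking moments about the centre O, the resisting moment is provided by the undrained shear strength acting along the arc:
M_R = s_u·L_a·R = 55·32.90·18.4 = 33294.8 kN·m/m
M_D = W·d = 3123·5.93 = 18519.4 kN·m/m
FS = M_R / M_D = 33294.8 / 18519.4 = 1.798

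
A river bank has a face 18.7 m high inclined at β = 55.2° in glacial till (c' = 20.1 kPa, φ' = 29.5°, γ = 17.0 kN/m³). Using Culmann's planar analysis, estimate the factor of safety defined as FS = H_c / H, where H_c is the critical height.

H_c = (4c'/γ) · sinβ cosφ' / [1 − cos(β − φ')]
    = (4·20.1/17.0) · sin55.2°·cos29.5° / [1 − cos25.7°]
    = 4.729 · 0.7147 / 0.0989 = 34.17 m
FS = H_c / H = 34.17 / 18.7 = 1.827

FS = 1.83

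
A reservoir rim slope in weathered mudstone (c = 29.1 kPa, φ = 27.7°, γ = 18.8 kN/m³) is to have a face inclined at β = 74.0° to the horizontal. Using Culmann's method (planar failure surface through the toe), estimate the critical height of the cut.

H_c = 17.05 m

Culmann's analysis gives the critical failure plane at α_cr = (β + φ)/2 = (74.0 + 27.7)/2 = 50.9°, and the critical height
H_c = (4c/γ) · sinβ cosφ / [1 − cos(β − φ)]
    = (4·29.1/18.8) · sin74.0°·cos27.7° / [1 − cos(46.3°)]
    = 6.191 · 0.9613·0.8854 / [1 − 0.6909]
    = 6.191 · 0.8511 / 0.3091
    = 17.05 m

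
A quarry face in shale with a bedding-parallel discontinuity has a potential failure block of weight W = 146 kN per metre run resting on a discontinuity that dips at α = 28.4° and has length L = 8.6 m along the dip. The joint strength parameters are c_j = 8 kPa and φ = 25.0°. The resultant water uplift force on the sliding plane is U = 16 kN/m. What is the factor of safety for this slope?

Resolving the block weight along and normal to the plane and applying the Mohr–Coulomb strength on the joint:
N' = W cosα − U = 146·cos28.4° − 16 = 112.4 kN/m
Driving force T = W sinα = 146·sin28.4° = 69.4 kN/m
Resisting force R = c_j·L + N'·tanφ = 8·8.6 + 112.4·tan25.0° = 68.8 + 52.4 = 121.2 kN/m
FS = R / T = 121.2 / 69.4 = 1.746

FS = 1.75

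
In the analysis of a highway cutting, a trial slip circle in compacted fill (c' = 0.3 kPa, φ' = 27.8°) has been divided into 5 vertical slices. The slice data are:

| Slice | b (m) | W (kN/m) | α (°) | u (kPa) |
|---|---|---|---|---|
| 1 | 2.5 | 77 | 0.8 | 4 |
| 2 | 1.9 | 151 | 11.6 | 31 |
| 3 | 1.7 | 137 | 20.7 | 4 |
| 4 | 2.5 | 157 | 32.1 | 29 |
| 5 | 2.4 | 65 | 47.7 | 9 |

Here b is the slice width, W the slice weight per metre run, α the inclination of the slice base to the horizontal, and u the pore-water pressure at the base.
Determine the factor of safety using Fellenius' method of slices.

FS = 0.85

Ordinary method of slices: FS = Σ[c'·Δl_i + (W_i cosα_i − u_i·Δl_i)·tanφ'] / Σ W_i sinα_i, with Δl_i = b_i / cosα_i.
Slice 1: Δl = 2.5/cos0.8° = 2.500 m; N'_1 = 77·cos0.8° − 4·2.500 = 67.0; c'Δl = 0.75; W sinα = 1.1
Slice 2: Δl = 1.9/cos11.6° = 1.940 m; N'_2 = 151·cos11.6° − 31·1.940 = 87.8; c'Δl = 0.58; W sinα = 30.4
Slice 3: Δl = 1.7/cos20.7° = 1.817 m; N'_3 = 137·cos20.7° − 4·1.817 = 120.9; c'Δl = 0.55; W sinα = 48.4
Slice 4: Δl = 2.5/cos32.1° = 2.951 m; N'_4 = 157·cos32.1° − 29·2.951 = 47.4; c'Δl = 0.89; W sinα = 83.4
Slice 5: Δl = 2.4/cos47.7° = 3.566 m; N'_5 = 65·cos47.7° − 9·3.566 = 11.7; c'Δl = 1.07; W sinα = 48.1
Σc'Δl = 3.8 kN/m; ΣN' = 334.7 kN/m; ΣW sinα = 211.4 kN/m
Resisting = 3.8 + 334.7·tan27.8° = 3.8 + 176.5 = 180.3 kN/m
FS = 180.3 / 211.4 = 0.853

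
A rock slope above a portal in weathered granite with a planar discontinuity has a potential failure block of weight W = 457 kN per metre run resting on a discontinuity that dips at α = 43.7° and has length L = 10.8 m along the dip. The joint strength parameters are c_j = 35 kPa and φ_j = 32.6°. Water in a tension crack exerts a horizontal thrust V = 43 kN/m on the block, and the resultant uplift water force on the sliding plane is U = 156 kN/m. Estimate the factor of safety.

FS = 1.36

Resolving the block weight along and normal to the plane and applying the Mohr–Coulomb strength on the joint:
N' = W cosα − U − V sinα = 457·cos43.7° − 156 − 43·sin43.7° = 144.7 kN/m
Driving force T = W sinα + V cosα = 457·sin43.7° + 43·cos43.7° = 346.8 kN/m
Resisting force R = c_j·L + N'·tanφ_j = 35·10.8 + 144.7·tan32.6° = 378.0 + 92.5 = 470.5 kN/m
FS = R / T = 470.5 / 346.8 = 1.357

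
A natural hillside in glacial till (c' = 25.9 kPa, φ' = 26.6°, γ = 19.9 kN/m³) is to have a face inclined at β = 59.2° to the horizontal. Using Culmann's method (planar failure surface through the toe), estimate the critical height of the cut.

H_c = 25.38 m

Culmann's analysis gives the critical failure plane at α_cr = (β + φ')/2 = (59.2 + 26.6)/2 = 42.9°, and the critical height
H_c = (4c'/γ) · sinβ cosφ' / [1 − cos(β − φ')]
    = (4·25.9/19.9) · sin59.2°·cos26.6° / [1 − cos(32.6°)]
    = 5.206 · 0.8590·0.8942 / [1 − 0.8425]
    = 5.206 · 0.7680 / 0.1575
    = 25.38 m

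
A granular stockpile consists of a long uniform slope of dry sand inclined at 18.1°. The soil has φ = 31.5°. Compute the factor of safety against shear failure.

FS = 1.87

For a dry cohesionless infinite slope the factor of safety is FS = tanφ / tanβ.
FS = tan31.5° / tan18.1° = 0.6128 / 0.3269 = 1.875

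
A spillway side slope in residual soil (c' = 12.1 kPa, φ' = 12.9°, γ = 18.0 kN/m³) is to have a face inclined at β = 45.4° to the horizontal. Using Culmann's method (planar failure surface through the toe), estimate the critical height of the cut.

Culmann's analysis gives the critical failure plane at α_cr = (β + φ')/2 = (45.4 + 12.9)/2 = 29.1°, and the critical height
H_c = (4c'/γ) · sinβ cosφ' / [1 − cos(β − φ')]
    = (4·12.1/18.0) · sin45.4°·cos12.9° / [1 − cos(32.5°)]
    = 2.689 · 0.7120·0.9748 / [1 − 0.8434]
    = 2.689 · 0.6941 / 0.1566
    = 11.92 m

H_c = 11.92 m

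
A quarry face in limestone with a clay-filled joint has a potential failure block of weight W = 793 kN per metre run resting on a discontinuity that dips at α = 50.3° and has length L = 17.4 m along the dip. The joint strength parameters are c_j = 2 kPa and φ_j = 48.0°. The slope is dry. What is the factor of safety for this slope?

FS = 0.98

Resolving the block weight along and normal to the plane and applying the Mohr–Coulomb strength on the joint:
N' = W cosα = 793·cos50.3° = 506.5 kN/m
Driving force T = W sinα = 793·sin50.3° = 610.1 kN/m
Resisting force R = c_j·L + N'·tanφ_j = 2·17.4 + 506.5·tan48.0° = 34.8 + 562.6 = 597.4 kN/m
FS = R / T = 597.4 / 610.1 = 0.979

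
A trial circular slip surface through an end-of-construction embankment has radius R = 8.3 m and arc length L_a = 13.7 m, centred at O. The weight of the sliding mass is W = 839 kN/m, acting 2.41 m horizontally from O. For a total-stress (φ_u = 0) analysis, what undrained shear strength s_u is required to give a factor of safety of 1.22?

FS = s_u·L_a·R / (W·d), so s_u = FS·W·d / (L_a·R).
s_u = 1.22·839·2.41 / (13.70·8.3) = 2466.8 / 113.71 = 21.69 kPa

s_u = 21.7 kPa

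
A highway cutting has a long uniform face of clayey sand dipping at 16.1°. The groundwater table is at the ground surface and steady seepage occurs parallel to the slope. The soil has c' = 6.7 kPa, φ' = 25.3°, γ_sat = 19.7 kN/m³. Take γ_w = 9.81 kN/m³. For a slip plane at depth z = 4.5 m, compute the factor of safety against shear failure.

With seepage parallel to the slope and the water table at the surface, the effective normal stress on the slip plane uses the buoyant unit weight γ' = γ_sat − γ_w while the driving shear stress uses γ_sat:
FS = [c' + γ' z cos²β tanφ'] / [γ_sat z sinβ cosβ]
γ' = 19.7 − 9.81 = 9.89 kN/m³
Numerator = 6.7 + 9.89·4.5·cos²16.1°·tan25.3° = 6.7 + 9.89·4.5·0.9231·0.4727 = 26.120 kPa
Denominator = 19.7·4.5·sin16.1°·cos16.1° = 19.7·4.5·0.2773·0.9608 = 23.620 kPa
FS = 26.120 / 23.620 = 1.106

FS = 1.11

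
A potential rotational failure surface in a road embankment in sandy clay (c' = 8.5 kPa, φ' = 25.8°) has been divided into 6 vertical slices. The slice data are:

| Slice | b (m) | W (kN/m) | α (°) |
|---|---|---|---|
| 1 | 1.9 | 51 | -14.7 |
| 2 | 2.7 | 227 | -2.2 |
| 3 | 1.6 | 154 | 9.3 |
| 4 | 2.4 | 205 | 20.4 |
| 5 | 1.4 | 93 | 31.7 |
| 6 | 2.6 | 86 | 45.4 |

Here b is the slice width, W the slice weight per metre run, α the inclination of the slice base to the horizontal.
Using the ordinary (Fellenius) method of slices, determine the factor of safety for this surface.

FS = 2.64

Ordinary method of slices: FS = Σ[c'·Δl_i + (W_i cosα_i)·tanφ'] / Σ W_i sinα_i, with Δl_i = b_i / cosα_i.
Slice 1: Δl = 1.9/cos(-14.7°) = 1.964 m; N'_1 = 51·cos(-14.7°) = 49.3; c'Δl = 16.70; W sinα = -12.9
Slice 2: Δl = 2.7/cos(-2.2°) = 2.702 m; N'_2 = 227·cos(-2.2°) = 226.8; c'Δl = 22.97; W sinα = -8.7
Slice 3: Δl = 1.6/cos9.3° = 1.621 m; N'_3 = 154·cos9.3° = 152.0; c'Δl = 13.78; W sinα = 24.9
Slice 4: Δl = 2.4/cos20.4° = 2.561 m; N'_4 = 205·cos20.4° = 192.1; c'Δl = 21.77; W sinα = 71.5
Slice 5: Δl = 1.4/cos31.7° = 1.645 m; N'_5 = 93·cos31.7° = 79.1; c'Δl = 13.99; W sinα = 48.9
Slice 6: Δl = 2.6/cos45.4° = 3.703 m; N'_6 = 86·cos45.4° = 60.4; c'Δl = 31.47; W sinα = 61.2
Σc'Δl = 120.7 kN/m; ΣN' = 759.8 kN/m; ΣW sinα = 184.8 kN/m
Resisting = 120.7 + 759.8·tan25.8° = 120.7 + 367.3 = 488.0 kN/m
FS = 488.0 / 184.8 = 2.641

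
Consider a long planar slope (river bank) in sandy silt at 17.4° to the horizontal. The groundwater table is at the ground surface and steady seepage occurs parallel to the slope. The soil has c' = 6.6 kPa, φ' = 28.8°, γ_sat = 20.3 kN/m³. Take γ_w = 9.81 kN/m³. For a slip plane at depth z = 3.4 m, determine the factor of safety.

FS = 1.24

With seepage parallel to the slope and the water table at the surface, the effective normal stress on the slip plane uses the buoyant unit weight γ' = γ_sat − γ_w while the driving shear stress uses γ_sat:
FS = [c' + γ' z cos²β tanφ'] / [γ_sat z sinβ cosβ]
γ' = 20.3 − 9.81 = 10.49 kN/m³
Numerator = 6.6 + 10.49·3.4·cos²17.4°·tan28.8° = 6.6 + 10.49·3.4·0.9106·0.5498 = 24.454 kPa
Denominator = 20.3·3.4·sin17.4°·cos17.4° = 20.3·3.4·0.2990·0.9542 = 19.695 kPa
FS = 24.454 / 19.695 = 1.242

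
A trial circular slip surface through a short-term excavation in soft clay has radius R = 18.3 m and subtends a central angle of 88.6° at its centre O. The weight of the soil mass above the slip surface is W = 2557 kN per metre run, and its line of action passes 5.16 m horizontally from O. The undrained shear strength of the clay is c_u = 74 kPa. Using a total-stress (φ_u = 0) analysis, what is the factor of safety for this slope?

Taking moments about the centre O, the resisting moment is provided by the undrained shear strength acting along the arc:
Arc length L_a = R·θ = 18.3·(88.6°·π/180) = 18.3·1.5464 = 28.30 m
M_R = c_u·L_a·R = 74·28.30·18.3 = 38321.7 kN·m/m
M_D = W·d = 2557·5.16 = 13194.1 kN·m/m
FS = M_R / M_D = 38321.7 / 13194.1 = 2.904

FS = 2.90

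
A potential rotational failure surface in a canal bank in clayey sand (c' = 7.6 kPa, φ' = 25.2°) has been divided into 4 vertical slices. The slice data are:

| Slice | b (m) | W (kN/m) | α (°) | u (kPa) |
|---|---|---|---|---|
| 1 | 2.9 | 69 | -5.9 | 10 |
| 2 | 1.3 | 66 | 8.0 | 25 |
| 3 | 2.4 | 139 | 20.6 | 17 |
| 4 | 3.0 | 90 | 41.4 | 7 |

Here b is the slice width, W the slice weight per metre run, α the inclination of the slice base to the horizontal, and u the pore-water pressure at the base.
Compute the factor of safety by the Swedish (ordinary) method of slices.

Ordinary method of slices: FS = Σ[c'·Δl_i + (W_i cosα_i − u_i·Δl_i)·tanφ'] / Σ W_i sinα_i, with Δl_i = b_i / cosα_i.
Slice 1: Δl = 2.9/cos(-5.9°) = 2.915 m; N'_1 = 69·cos(-5.9°) − 10·2.915 = 39.5; c'Δl = 22.16; W sinα = -7.1
Slice 2: Δl = 1.3/cos8.0° = 1.313 m; N'_2 = 66·cos8.0° − 25·1.313 = 32.5; c'Δl = 9.98; W sinα = 9.2
Slice 3: Δl = 2.4/cos20.6° = 2.564 m; N'_3 = 139·cos20.6° − 17·2.564 = 86.5; c'Δl = 19.49; W sinα = 48.9
Slice 4: Δl = 3.0/cos41.4° = 3.999 m; N'_4 = 90·cos41.4° − 7·3.999 = 39.5; c'Δl = 30.40; W sinα = 59.5
Σc'Δl = 82.0 kN/m; ΣN' = 198.1 kN/m; ΣW sinα = 110.5 kN/m
Resisting = 82.0 + 198.1·tan25.2° = 82.0 + 93.2 = 175.2 kN/m
FS = 175.2 / 110.5 = 1.585

FS = 1.59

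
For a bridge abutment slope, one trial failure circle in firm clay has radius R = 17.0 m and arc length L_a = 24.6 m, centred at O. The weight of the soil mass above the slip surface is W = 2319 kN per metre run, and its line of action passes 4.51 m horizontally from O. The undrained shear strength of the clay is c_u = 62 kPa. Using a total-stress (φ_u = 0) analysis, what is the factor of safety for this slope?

FS = 2.48

Taking moments about the centre O, the resisting moment is provided by the undrained shear strength acting along the arc:
M_R = c_u·L_a·R = 62·24.60·17.0 = 25928.4 kN·m/m
M_D = W·d = 2319·4.51 = 10458.7 kN·m/m
FS = M_R / M_D = 25928.4 / 10458.7 = 2.479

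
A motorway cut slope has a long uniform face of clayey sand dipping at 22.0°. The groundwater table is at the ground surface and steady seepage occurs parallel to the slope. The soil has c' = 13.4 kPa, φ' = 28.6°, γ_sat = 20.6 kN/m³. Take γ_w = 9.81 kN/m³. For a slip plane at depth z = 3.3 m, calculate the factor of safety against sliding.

FS = 1.27

With seepage parallel to the slope and the water table at the surface, the effective normal stress on the slip plane uses the buoyant unit weight γ' = γ_sat − γ_w while the driving shear stress uses γ_sat:
FS = [c' + γ' z cos²β tanφ'] / [γ_sat z sinβ cosβ]
γ' = 20.6 − 9.81 = 10.79 kN/m³
Numerator = 13.4 + 10.79·3.3·cos²22.0°·tan28.6° = 13.4 + 10.79·3.3·0.8597·0.5452 = 30.089 kPa
Denominator = 20.6·3.3·sin22.0°·cos22.0° = 20.6·3.3·0.3746·0.9272 = 23.611 kPa
FS = 30.089 / 23.611 = 1.274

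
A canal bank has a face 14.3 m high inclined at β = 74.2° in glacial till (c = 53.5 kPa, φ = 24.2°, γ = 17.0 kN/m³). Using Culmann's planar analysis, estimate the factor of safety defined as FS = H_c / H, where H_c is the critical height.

H_c = (4c/γ) · sinβ cosφ / [1 − cos(β − φ)]
    = (4·53.5/17.0) · sin74.2°·cos24.2° / [1 − cos50.0°]
    = 12.588 · 0.8777 / 0.3572 = 30.93 m
FS = H_c / H = 30.93 / 14.3 = 2.163

FS = 2.16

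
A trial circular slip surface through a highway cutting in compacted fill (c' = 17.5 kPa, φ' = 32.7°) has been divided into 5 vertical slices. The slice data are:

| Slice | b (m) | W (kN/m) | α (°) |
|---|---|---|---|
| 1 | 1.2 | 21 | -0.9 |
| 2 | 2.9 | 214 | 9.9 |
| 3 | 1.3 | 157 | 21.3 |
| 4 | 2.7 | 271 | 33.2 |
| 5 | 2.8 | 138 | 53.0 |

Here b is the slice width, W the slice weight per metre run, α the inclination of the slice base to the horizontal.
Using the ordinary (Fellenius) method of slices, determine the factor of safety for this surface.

FS = 1.92

Ordinary method of slices: FS = Σ[c'·Δl_i + (W_i cosα_i)·tanφ'] / Σ W_i sinα_i, with Δl_i = b_i / cosα_i.
Slice 1: Δl = 1.2/cos(-0.9°) = 1.200 m; N'_1 = 21·cos(-0.9°) = 21.0; c'Δl = 21.00; W sinα = -0.3
Slice 2: Δl = 2.9/cos9.9° = 2.944 m; N'_2 = 214·cos9.9° = 210.8; c'Δl = 51.52; W sinα = 36.8
Slice 3: Δl = 1.3/cos21.3° = 1.395 m; N'_3 = 157·cos21.3° = 146.3; c'Δl = 24.42; W sinα = 57.0
Slice 4: Δl = 2.7/cos33.2° = 3.227 m; N'_4 = 271·cos33.2° = 226.8; c'Δl = 56.47; W sinα = 148.4
Slice 5: Δl = 2.8/cos53.0° = 4.653 m; N'_5 = 138·cos53.0° = 83.1; c'Δl = 81.42; W sinα = 110.2
Σc'Δl = 234.8 kN/m; ΣN' = 687.9 kN/m; ΣW sinα = 352.1 kN/m
Resisting = 234.8 + 687.9·tan32.7° = 234.8 + 441.6 = 676.4 kN/m
FS = 676.4 / 352.1 = 1.921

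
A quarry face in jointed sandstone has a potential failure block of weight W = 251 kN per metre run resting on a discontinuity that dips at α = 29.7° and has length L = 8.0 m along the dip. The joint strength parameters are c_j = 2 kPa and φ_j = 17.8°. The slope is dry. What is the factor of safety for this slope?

FS = 0.69

Resolving the block weight along and normal to the plane and applying the Mohr–Coulomb strength on the joint:
N' = W cosα = 251·cos29.7° = 218.0 kN/m
Driving force T = W sinα = 251·sin29.7° = 124.4 kN/m
Resisting force R = c_j·L + N'·tanφ_j = 2·8.0 + 218.0·tan17.8° = 16.0 + 70.0 = 86.0 kN/m
FS = R / T = 86.0 / 124.4 = 0.692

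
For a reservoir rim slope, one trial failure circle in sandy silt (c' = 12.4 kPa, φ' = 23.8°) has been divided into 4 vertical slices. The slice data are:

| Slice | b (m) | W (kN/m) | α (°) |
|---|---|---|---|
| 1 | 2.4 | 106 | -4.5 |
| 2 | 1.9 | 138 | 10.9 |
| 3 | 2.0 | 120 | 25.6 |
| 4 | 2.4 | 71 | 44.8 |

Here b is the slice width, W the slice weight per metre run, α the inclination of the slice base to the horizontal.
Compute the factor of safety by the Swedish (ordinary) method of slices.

FS = 2.50

Ordinary method of slices: FS = Σ[c'·Δl_i + (W_i cosα_i)·tanφ'] / Σ W_i sinα_i, with Δl_i = b_i / cosα_i.
Slice 1: Δl = 2.4/cos(-4.5°) = 2.407 m; N'_1 = 106·cos(-4.5°) = 105.7; c'Δl = 29.85; W sinα = -8.3
Slice 2: Δl = 1.9/cos10.9° = 1.935 m; N'_2 = 138·cos10.9° = 135.5; c'Δl = 23.99; W sinα = 26.1
Slice 3: Δl = 2.0/cos25.6° = 2.218 m; N'_3 = 120·cos25.6° = 108.2; c'Δl = 27.50; W sinα = 51.9
Slice 4: Δl = 2.4/cos44.8° = 3.382 m; N'_4 = 71·cos44.8° = 50.4; c'Δl = 41.94; W sinα = 50.0
Σc'Δl = 123.3 kN/m; ΣN' = 399.8 kN/m; ΣW sinα = 119.7 kN/m
Resisting = 123.3 + 399.8·tan23.8° = 123.3 + 176.3 = 299.6 kN/m
FS = 299.6 / 119.7 = 2.504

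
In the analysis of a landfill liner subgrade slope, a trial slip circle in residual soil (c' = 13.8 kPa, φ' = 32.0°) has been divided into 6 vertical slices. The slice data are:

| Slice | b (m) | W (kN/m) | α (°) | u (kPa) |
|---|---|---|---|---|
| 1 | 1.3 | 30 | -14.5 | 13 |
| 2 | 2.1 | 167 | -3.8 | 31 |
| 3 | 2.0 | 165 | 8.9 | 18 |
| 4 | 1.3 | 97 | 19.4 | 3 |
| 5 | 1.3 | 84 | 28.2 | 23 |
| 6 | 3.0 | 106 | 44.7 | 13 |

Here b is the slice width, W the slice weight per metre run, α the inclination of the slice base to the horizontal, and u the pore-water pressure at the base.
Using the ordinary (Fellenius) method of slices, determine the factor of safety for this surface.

FS = 2.71

Ordinary method of slices: FS = Σ[c'·Δl_i + (W_i cosα_i − u_i·Δl_i)·tanφ'] / Σ W_i sinα_i, with Δl_i = b_i / cosα_i.
Slice 1: Δl = 1.3/cos(-14.5°) = 1.343 m; N'_1 = 30·cos(-14.5°) − 13·1.343 = 11.6; c'Δl = 18.53; W sinα = -7.5
Slice 2: Δl = 2.1/cos(-3.8°) = 2.105 m; N'_2 = 167·cos(-3.8°) − 31·2.105 = 101.4; c'Δl = 29.04; W sinα = -11.1
Slice 3: Δl = 2.0/cos8.9° = 2.024 m; N'_3 = 165·cos8.9° − 18·2.024 = 126.6; c'Δl = 27.94; W sinα = 25.5
Slice 4: Δl = 1.3/cos19.4° = 1.378 m; N'_4 = 97·cos19.4° − 3·1.378 = 87.4; c'Δl = 19.02; W sinα = 32.2
Slice 5: Δl = 1.3/cos28.2° = 1.475 m; N'_5 = 84·cos28.2° − 23·1.475 = 40.1; c'Δl = 20.36; W sinα = 39.7
Slice 6: Δl = 3.0/cos44.7° = 4.221 m; N'_6 = 106·cos44.7° − 13·4.221 = 20.5; c'Δl = 58.24; W sinα = 74.6
Σc'Δl = 173.1 kN/m; ΣN' = 387.5 kN/m; ΣW sinα = 153.4 kN/m
Resisting = 173.1 + 387.5·tan32.0° = 173.1 + 242.1 = 415.3 kN/m
FS = 415.3 / 153.4 = 2.707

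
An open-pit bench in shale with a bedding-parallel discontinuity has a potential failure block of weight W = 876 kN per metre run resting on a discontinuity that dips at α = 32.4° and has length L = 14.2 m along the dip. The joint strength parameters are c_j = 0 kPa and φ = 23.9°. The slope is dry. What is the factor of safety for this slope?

FS = 0.70

Resolving the block weight along and normal to the plane and applying the Mohr–Coulomb strength on the joint:
N' = W cosα = 876·cos32.4° = 739.6 kN/m
Driving force T = W sinα = 876·sin32.4° = 469.4 kN/m
Resisting force R = c_j·L + N'·tanφ = 0·14.2 + 739.6·tan23.9° = 0.0 + 327.8 = 327.8 kN/m
FS = R / T = 327.8 / 469.4 = 0.698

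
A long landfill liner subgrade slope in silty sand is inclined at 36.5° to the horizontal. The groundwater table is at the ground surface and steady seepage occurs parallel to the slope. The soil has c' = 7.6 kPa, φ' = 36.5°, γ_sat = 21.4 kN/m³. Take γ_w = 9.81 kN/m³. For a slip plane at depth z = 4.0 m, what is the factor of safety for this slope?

FS = 0.73

With seepage parallel to the slope and the water table at the surface, the effective normal stress on the slip plane uses the buoyant unit weight γ' = γ_sat − γ_w while the driving shear stress uses γ_sat:
FS = [c' + γ' z cos²β tanφ'] / [γ_sat z sinβ cosβ]
γ' = 21.4 − 9.81 = 11.59 kN/m³
Numerator = 7.6 + 11.59·4.0·cos²36.5°·tan36.5° = 7.6 + 11.59·4.0·0.6462·0.7400 = 29.767 kPa
Denominator = 21.4·4.0·sin36.5°·cos36.5° = 21.4·4.0·0.5948·0.8039 = 40.930 kPa
FS = 29.767 / 40.930 = 0.727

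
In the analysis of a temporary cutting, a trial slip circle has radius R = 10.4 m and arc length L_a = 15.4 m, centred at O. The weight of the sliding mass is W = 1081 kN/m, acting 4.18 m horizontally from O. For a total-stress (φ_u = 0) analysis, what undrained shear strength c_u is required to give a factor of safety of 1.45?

FS = c_u·L_a·R / (W·d), so c_u = FS·W·d / (L_a·R).
c_u = 1.45·1081·4.18 / (15.40·10.4) = 6551.9 / 160.16 = 40.91 kPa

c_u = 40.9 kPa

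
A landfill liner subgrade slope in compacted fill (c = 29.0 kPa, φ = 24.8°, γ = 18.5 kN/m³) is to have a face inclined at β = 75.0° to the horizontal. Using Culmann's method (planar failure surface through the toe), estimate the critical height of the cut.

Culmann's analysis gives the critical failure plane at α_cr = (β + φ)/2 = (75.0 + 24.8)/2 = 49.9°, and the critical height
H_c = (4c/γ) · sinβ cosφ / [1 − cos(β − φ)]
    = (4·29.0/18.5) · sin75.0°·cos24.8° / [1 − cos(50.2°)]
    = 6.270 · 0.9659·0.9078 / [1 − 0.6401]
    = 6.270 · 0.8768 / 0.3599
    = 15.28 m

H_c = 15.28 m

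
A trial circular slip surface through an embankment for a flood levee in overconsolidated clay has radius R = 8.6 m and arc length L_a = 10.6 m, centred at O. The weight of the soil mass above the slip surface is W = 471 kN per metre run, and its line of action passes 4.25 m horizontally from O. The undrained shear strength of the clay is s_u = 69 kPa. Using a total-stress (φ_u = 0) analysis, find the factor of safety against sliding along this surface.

Taking moments about the centre O, the resisting moment is provided by the undrained shear strength acting along the arc:
M_R = s_u·L_a·R = 69·10.60·8.6 = 6290.0 kN·m/m
M_D = W·d = 471·4.25 = 2001.8 kN·m/m
FS = M_R / M_D = 6290.0 / 2001.8 = 3.142

FS = 3.14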